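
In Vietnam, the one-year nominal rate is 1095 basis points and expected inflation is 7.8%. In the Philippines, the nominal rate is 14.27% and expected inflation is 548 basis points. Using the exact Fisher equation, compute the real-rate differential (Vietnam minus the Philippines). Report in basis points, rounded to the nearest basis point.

-541 basis points

Vietnam: (1 + 0.1095)/(1 + 0.0780) − 1 = 2.9221%
The Philippines: (1 + 0.1427)/(1 + 0.0548) − 1 = 8.3333%
Differential = 2.9221% − 8.3333% = -5.4113% → -541 basis points.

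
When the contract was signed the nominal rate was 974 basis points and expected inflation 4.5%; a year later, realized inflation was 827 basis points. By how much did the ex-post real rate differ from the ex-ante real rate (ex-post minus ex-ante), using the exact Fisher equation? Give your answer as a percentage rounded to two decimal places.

Ex-ante: (1 + 0.0974)/(1 + 0.0450) − 1 = 5.0144%
Ex-post: (1 + 0.0974)/(1 + 0.0827) − 1 = 1.3577%
Difference (ex-post − ex-ante) = -3.6566% → -3.66%.

-3.66%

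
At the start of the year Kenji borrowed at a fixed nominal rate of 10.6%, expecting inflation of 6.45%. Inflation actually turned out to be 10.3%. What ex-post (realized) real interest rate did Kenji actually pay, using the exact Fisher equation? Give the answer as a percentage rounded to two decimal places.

0.27%

Ex-post: (1 + 0.1060)/(1 + 0.1030) − 1 = 0.2720%
So the realized real rate is 0.27%.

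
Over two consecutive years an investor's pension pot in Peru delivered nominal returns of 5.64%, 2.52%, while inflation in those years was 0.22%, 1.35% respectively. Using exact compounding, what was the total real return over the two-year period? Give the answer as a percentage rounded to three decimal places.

6.625%

Compound the nominal returns: 1.0564 × 1.0252 = 1.083021.
Compound inflation: 1.0022 × 1.0135 = 1.015730.
Deflate: 1.083021 / 1.015730 = 1.066249.
Total real return = 1.066249 − 1 → 6.625%.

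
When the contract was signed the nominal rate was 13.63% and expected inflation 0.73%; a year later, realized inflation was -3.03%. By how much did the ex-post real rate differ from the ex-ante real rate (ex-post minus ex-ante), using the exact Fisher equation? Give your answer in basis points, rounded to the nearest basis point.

437 basis points

Ex-ante: (1 + 0.1363)/(1 + 0.0073) − 1 = 12.8065%
Ex-post: (1 + 0.1363)/(1 − 0.0303) − 1 = 17.1806%
Difference (ex-post − ex-ante) = 4.3741% → 437 basis points.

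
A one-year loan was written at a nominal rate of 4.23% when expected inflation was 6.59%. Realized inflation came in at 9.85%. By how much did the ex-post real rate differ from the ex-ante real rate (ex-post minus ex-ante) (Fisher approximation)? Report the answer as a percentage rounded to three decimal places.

-3.260%

Ex-ante: 4.23% − 6.59% = -2.360%
Ex-post: 4.23% − 9.85% = -5.620%
Difference (ex-post − ex-ante) = -3.2600% → -3.260%.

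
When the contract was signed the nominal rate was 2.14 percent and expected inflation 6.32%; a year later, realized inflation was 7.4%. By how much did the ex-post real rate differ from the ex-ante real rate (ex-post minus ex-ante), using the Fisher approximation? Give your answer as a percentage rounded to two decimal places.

-1.08%

Ex-ante: 2.14% − 6.32% = -4.180%
Ex-post: 2.14% − 7.4% = -5.260%
Difference (ex-post − ex-ante) = -1.0800% → -1.08%.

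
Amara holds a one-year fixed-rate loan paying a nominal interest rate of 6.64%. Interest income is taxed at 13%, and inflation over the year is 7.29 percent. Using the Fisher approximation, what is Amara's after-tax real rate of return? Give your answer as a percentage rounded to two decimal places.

After-tax nominal return = 6.64% × (1 − 0.13) = 5.7768%.
r ≈ 5.7768% − 7.29% → -1.51%.

-1.51%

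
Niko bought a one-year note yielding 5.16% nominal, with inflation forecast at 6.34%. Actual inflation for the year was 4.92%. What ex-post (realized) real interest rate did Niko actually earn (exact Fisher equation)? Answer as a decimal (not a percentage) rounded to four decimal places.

Ex-post: (1 + 0.0516)/(1 + 0.0492) − 1 = 0.2287%
So the realized real rate is 0.0023.

0.0023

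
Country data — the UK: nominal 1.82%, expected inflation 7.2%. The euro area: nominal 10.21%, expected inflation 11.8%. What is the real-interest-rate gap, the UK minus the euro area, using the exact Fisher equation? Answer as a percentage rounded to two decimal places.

-3.60%

The UK: (1 + 0.0182)/(1 + 0.0720) − 1 = -5.0187%
The euro area: (1 + 0.1021)/(1 + 0.1180) − 1 = -1.4222%
Differential = -5.0187% − (-1.4222%) = -3.5965% → -3.60%.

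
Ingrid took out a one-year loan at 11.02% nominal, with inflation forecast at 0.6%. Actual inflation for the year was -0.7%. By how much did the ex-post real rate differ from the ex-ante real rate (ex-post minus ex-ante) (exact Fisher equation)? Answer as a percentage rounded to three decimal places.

Ex-ante: (1 + 0.1102)/(1 + 0.0060) − 1 = 10.3579%
Ex-post: (1 + 0.1102)/(1 − 0.0070) − 1 = 11.8026%
Difference (ex-post − ex-ante) = 1.4448% → 1.445%.

1.445%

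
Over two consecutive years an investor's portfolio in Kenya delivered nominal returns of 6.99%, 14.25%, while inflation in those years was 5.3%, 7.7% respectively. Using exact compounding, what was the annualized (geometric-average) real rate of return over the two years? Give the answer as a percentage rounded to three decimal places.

Compound the nominal returns: 1.0699 × 1.1425 = 1.22236075.
Compound inflation: 1.0530 × 1.0770 = 1.13408100.
Deflate: 1.22236075 / 1.13408100 = 1.07784254.
Annualized real rate = 1.07784254^(1/2) − 1 = 3.8192% → 3.819%.

3.819%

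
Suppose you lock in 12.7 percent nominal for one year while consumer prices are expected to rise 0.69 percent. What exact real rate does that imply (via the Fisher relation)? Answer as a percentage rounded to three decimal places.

11.928%

By the Fisher relation, 1 + r = (1 + i)/(1 + π).
1 + r = 1.12700 / 1.00690 = 1.119277
r = 1.119277 − 1 = 11.9277%, i.e. 11.928%.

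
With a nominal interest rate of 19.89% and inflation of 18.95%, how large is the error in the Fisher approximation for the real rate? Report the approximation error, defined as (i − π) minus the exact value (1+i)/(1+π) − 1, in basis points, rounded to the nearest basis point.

15 basis points

Approximate: r ≈ 19.890% − 18.950% = 0.9400%
Exact: (1 + 0.1989)/(1 + 0.1895) − 1 = 0.7902%
Error = 0.9400% − 0.7902% = 0.1498% → 15 basis points.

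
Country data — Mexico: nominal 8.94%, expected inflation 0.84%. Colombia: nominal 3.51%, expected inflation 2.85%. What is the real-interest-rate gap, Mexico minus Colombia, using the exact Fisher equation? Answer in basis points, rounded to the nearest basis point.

Mexico: (1 + 0.0894)/(1 + 0.0084) − 1 = 8.0325%
Colombia: (1 + 0.0351)/(1 + 0.0285) − 1 = 0.6417%
Differential = 8.0325% − 0.6417% = 7.3908% → 739 basis points.

739 basis points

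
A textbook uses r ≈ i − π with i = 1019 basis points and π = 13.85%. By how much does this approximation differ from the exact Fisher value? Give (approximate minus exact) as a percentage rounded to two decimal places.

-0.45%

Approximate: r ≈ 10.190% − 13.850% = -3.6600%
Exact: (1 + 0.1019)/(1 + 0.1385) − 1 = -3.2148%
Error = -3.6600% − (-3.2148%) = -0.4452% → -0.45%.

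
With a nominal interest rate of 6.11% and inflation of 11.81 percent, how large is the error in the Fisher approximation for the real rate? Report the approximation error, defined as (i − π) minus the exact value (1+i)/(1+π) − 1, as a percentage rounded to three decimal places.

Approximate: r ≈ 6.110% − 11.810% = -5.7000%
Exact: (1 + 0.0611)/(1 + 0.1181) − 1 = -5.0979%
Error = -5.7000% − (-5.0979%) = -0.6021% → -0.602%.

-0.602%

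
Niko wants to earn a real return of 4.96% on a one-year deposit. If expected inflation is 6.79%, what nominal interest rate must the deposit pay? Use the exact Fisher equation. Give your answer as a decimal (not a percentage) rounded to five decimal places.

(1 + i) = (1 + r)(1 + π) = 1.04960 × 1.06790 = 1.12086784
i = 1.12086784 − 1, so the required nominal rate is 0.12087.

0.12087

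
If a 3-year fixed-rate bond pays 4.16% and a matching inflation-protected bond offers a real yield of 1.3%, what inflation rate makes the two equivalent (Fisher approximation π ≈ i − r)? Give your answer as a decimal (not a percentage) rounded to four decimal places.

π ≈ i − r = 4.16% − 1.3% → 0.0286.

0.0286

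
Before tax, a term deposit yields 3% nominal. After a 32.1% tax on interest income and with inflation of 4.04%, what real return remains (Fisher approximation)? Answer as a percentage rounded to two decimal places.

After-tax nominal return = 3% × (1 − 0.321) = 2.0370%.
r ≈ 2.0370% − 4.04% → -2.00%.

-2.00%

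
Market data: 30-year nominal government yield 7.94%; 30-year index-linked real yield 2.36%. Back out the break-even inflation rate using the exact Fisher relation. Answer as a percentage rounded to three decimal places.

5.451%

(1 + π) = (1 + i)/(1 + r) = 1.07940 / 1.02360 = 1.054513
Break-even inflation = 1.054513 − 1 → 5.451%.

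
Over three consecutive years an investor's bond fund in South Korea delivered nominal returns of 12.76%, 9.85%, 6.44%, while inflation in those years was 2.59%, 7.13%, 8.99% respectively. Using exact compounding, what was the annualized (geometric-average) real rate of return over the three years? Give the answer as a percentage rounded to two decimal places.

3.25%

Compound the nominal returns: 1.1276 × 1.0985 × 1.0644 = 1.31843886.
Compound inflation: 1.0259 × 1.0713 × 1.0899 = 1.19785097.
Deflate: 1.31843886 / 1.19785097 = 1.10067020.
Annualized real rate = 1.10067020^(1/3) − 1 = 3.2490% → 3.25%.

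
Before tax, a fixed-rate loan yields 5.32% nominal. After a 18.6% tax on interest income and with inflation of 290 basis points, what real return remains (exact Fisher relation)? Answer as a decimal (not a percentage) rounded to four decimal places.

0.0139

After-tax nominal return = 5.32% × (1 − 0.186) = 4.33048%.
1 + r = 1.0433048 / 1.02900 = 1.013902
After-tax real rate = 1.013902 − 1 → 0.0139.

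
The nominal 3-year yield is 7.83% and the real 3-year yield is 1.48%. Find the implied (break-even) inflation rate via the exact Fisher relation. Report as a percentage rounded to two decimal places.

6.26%

(1 + π) = (1 + i)/(1 + r) = 1.07830 / 1.01480 = 1.062574
Break-even inflation = 1.062574 − 1 → 6.26%.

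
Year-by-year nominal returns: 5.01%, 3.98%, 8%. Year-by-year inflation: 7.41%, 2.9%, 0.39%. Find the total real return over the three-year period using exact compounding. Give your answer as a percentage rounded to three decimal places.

6.281%

Nominal growth factor = 1.0501 × 1.0398 × 1.0800 = 1.1792455
Price-level growth factor = 1.0741 × 1.0290 × 1.0039 = 1.1095594
Real growth factor = 1.1792455 / 1.1095594 = 1.0628052
Total real return = 1.0628052 − 1 → 6.281%.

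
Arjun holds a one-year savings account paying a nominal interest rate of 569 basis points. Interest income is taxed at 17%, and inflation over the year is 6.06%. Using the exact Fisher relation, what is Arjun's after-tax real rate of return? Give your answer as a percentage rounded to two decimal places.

-1.26%

After-tax nominal return = 5.69% × (1 − 0.17) = 4.7227%.
1 + r = 1.047227 / 1.06060 = 0.987391
After-tax real rate = 0.987391 − 1 → -1.26%.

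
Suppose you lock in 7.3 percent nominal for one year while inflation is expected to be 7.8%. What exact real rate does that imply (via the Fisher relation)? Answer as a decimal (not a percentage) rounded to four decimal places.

-0.0046

1 + r = 1.07300 / 1.07800 = 0.995362
r = 0.995362 − 1 = -0.4638%, i.e. -0.0046.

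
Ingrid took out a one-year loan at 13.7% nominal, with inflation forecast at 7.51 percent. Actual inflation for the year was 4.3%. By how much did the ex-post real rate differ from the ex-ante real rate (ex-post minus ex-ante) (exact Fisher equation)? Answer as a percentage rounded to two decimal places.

3.25%

Ex-ante: (1 + 0.1370)/(1 + 0.0751) − 1 = 5.7576%
Ex-post: (1 + 0.1370)/(1 + 0.0430) − 1 = 9.0125%
Difference (ex-post − ex-ante) = 3.2549% → 3.25%.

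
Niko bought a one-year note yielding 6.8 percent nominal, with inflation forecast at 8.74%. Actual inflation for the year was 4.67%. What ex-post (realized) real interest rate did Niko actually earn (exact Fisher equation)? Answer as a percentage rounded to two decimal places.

Ex-post: (1 + 0.0680)/(1 + 0.0467) − 1 = 2.03497%
So the realized real rate is 2.03%.

2.03%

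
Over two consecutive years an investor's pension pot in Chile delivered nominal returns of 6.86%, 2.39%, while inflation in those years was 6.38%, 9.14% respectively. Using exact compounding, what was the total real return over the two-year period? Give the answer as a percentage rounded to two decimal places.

Compound the nominal returns: 1.0686 × 1.0239 = 1.094140.
Compound inflation: 1.0638 × 1.0914 = 1.161031.
Deflate: 1.094140 / 1.161031 = 0.942386.
Total real return = 0.942386 − 1 → -5.76%.

-5.76%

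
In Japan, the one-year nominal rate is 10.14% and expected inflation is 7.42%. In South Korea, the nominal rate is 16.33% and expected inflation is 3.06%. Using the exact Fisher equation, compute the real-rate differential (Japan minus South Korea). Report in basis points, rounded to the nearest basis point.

Japan: (1 + 0.1014)/(1 + 0.0742) − 1 = 2.5321%
South Korea: (1 + 0.1633)/(1 + 0.0306) − 1 = 12.8760%
Differential = 2.5321% − 12.8760% = -10.3439% → -1034 basis points.

-1034 basis points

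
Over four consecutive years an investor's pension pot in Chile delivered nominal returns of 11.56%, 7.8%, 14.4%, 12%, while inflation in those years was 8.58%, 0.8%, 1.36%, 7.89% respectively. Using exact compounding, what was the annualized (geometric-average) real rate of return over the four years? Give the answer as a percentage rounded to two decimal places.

6.52%

Nominal growth factor = 1.1156 × 1.0780 × 1.1440 × 1.1200 = 1.54088885
Price-level growth factor = 1.0858 × 1.0080 × 1.0136 × 1.0789 = 1.19690082
Real growth factor = 1.54088885 / 1.19690082 = 1.28739895
Annualized real rate = 1.28739895^(1/4) − 1 = 6.5193% → 6.52%.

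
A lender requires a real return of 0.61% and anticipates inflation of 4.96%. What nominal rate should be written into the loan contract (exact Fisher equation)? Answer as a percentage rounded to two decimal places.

5.60%

(1 + i) = (1 + r)(1 + π) = 1.00610 × 1.04960 = 1.05600256
i = 1.05600256 − 1, so the required nominal rate is 5.60%.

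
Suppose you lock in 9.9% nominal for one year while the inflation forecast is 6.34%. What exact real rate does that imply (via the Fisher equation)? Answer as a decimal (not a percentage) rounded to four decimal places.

0.0335

By the Fisher equation, 1 + r = (1 + i)/(1 + π).
1 + r = 1.09900 / 1.06340 = 1.033478
r = 1.033478 − 1 = 3.3478%, i.e. 0.0335.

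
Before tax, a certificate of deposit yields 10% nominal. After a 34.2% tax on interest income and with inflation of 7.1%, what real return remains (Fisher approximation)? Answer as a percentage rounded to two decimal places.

-0.52%

After-tax nominal return = 10% × (1 − 0.342) = 6.5800%.
r ≈ 6.5800% − 7.1% → -0.52%.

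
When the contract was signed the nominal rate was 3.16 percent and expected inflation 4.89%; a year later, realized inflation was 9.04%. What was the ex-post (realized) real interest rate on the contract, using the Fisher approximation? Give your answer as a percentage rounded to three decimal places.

Ex-post: 3.16% − 9.04% = -5.880%
So the realized real rate is -5.880%.

-5.880%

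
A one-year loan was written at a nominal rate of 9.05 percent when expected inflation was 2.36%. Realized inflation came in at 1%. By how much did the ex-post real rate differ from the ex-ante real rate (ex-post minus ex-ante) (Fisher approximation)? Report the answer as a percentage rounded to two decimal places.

Ex-ante: 9.05% − 2.36% = 6.690%
Ex-post: 9.05% − 1% = 8.050%
Difference (ex-post − ex-ante) = 1.3600% → 1.36%.

1.36%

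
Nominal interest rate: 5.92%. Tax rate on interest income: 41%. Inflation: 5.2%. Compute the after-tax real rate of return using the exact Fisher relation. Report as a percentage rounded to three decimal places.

After-tax nominal return = 5.92% × (1 − 0.41) = 3.4928%.
1 + r = 1.034928 / 1.05200 = 0.983772
After-tax real rate = 0.983772 − 1 → -1.623%.

-1.623%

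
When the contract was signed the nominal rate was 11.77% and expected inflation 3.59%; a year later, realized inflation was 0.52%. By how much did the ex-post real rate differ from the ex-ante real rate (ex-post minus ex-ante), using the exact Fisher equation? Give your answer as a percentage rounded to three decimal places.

3.295%

Ex-ante: (1 + 0.1177)/(1 + 0.0359) − 1 = 7.8965%
Ex-post: (1 + 0.1177)/(1 + 0.0052) − 1 = 11.1918%
Difference (ex-post − ex-ante) = 3.2953% → 3.295%.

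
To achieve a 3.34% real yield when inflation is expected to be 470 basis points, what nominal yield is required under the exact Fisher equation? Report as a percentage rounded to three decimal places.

(1 + i) = (1 + r)(1 + π) = 1.03340 × 1.04700 = 1.0819698
i = 1.0819698 − 1, so the required nominal rate is 8.197%.

8.197%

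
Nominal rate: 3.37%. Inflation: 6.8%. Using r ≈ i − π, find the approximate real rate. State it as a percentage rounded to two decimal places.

-3.43%

r ≈ i − π = 3.37% − 6.8% = -3.43%.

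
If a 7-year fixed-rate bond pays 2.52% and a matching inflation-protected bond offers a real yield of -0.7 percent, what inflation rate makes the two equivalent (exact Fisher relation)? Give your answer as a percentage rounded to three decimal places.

(1 + π) = (1 + i)/(1 + r) = 1.02520 / 0.99300 = 1.032427
Break-even inflation = 1.032427 − 1 → 3.243%.

3.243%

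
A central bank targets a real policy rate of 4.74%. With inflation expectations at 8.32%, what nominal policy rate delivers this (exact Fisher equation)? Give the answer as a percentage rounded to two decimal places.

13.45%

(1 + i) = (1 + r)(1 + π) = 1.04740 × 1.08320 = 1.13454368
i = 1.13454368 − 1, so the required nominal rate is 13.45%.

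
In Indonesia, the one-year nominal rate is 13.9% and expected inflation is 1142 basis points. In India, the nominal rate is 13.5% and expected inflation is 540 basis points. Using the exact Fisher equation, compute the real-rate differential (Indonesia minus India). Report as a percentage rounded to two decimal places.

Indonesia: (1 + 0.1390)/(1 + 0.1142) − 1 = 2.2258%
India: (1 + 0.1350)/(1 + 0.0540) − 1 = 7.6850%
Differential = 2.2258% − 7.6850% = -5.4592% → -5.46%.

-5.46%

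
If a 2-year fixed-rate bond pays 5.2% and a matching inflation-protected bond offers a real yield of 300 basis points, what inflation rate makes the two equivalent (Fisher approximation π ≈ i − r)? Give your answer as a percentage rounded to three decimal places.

2.200%

π ≈ i − r = 5.2% − 3% → 2.200%.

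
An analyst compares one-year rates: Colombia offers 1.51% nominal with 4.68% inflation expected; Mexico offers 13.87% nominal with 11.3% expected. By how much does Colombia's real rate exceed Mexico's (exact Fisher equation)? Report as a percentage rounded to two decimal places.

-5.34%

Colombia: (1 + 0.0151)/(1 + 0.0468) − 1 = -3.0283%
Mexico: (1 + 0.1387)/(1 + 0.1130) − 1 = 2.3091%
Differential = -3.0283% − 2.3091% = -5.3374% → -5.34%.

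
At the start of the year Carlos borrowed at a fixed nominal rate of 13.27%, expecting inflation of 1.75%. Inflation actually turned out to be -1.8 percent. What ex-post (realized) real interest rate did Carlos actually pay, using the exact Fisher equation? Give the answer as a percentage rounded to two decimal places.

15.35%

Ex-post: (1 + 0.1327)/(1 − 0.0180) − 1 = 15.3462%
So the realized real rate is 15.35%.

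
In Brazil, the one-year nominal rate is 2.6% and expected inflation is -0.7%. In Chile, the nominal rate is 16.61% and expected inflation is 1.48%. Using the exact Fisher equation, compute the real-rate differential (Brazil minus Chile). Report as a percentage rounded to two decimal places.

-11.59%

Brazil: (1 + 0.0260)/(1 − 0.0070) − 1 = 3.3233%
Chile: (1 + 0.1661)/(1 + 0.0148) − 1 = 14.9093%
Differential = 3.3233% − 14.9093% = -11.5861% → -11.59%.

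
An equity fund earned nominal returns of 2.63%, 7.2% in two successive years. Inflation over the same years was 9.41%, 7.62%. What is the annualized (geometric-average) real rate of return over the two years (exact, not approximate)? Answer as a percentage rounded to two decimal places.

Nominal growth factor = 1.0263 × 1.0720 = 1.10019360
Price-level growth factor = 1.0941 × 1.0762 = 1.17747042
Real growth factor = 1.10019360 / 1.17747042 = 0.93437048
Annualized real rate = 0.93437048^(1/2) − 1 = -3.3372% → -3.34%.

-3.34%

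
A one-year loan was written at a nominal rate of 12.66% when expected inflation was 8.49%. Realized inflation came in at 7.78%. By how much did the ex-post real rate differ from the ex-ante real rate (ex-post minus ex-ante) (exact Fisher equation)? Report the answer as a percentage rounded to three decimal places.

0.684%

Ex-ante: (1 + 0.1266)/(1 + 0.0849) − 1 = 3.8437%
Ex-post: (1 + 0.1266)/(1 + 0.0778) − 1 = 4.5277%
Difference (ex-post − ex-ante) = 0.6841% → 0.684%.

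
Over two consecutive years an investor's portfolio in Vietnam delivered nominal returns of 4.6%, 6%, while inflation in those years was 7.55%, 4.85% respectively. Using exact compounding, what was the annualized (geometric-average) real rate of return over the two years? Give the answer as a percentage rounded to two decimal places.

-0.84%

Nominal growth factor = 1.0460 × 1.0600 = 1.10876000
Price-level growth factor = 1.0755 × 1.0485 = 1.12766175
Real growth factor = 1.10876000 / 1.12766175 = 0.98323810
Annualized real rate = 0.98323810^(1/2) − 1 = -0.8416% → -0.84%.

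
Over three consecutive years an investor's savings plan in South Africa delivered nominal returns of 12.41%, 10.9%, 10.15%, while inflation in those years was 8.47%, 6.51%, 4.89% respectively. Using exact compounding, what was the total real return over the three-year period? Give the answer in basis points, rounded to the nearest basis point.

Nominal growth factor = 1.1241 × 1.1090 × 1.1015 = 1.373160
Price-level growth factor = 1.0847 × 1.0651 × 1.0489 = 1.211809
Real growth factor = 1.373160 / 1.211809 = 1.133149
Total real return = 1.133149 − 1 → 1331 basis points.

1331 basis points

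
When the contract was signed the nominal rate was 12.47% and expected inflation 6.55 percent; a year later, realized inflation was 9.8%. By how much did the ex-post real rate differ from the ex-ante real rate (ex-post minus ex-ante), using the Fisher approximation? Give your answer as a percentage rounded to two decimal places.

-3.25%

Ex-ante: 12.47% − 6.55% = 5.920%
Ex-post: 12.47% − 9.8% = 2.670%
Difference (ex-post − ex-ante) = -3.2500% → -3.25%.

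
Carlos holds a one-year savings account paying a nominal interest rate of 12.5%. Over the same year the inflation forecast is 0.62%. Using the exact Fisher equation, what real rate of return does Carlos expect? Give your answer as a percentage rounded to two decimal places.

11.81%

1 + r = 1.12500 / 1.00620 = 1.118068
r = 1.118068 − 1 = 11.8068%, i.e. 11.81%.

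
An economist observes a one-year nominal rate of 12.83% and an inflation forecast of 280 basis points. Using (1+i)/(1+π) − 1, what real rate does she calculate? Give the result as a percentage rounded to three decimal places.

By the Fisher equation, 1 + r = (1 + i)/(1 + π).
1 + r = 1.12830 / 1.02800 = 1.097568
r = 1.097568 − 1 = 9.7568%, i.e. 9.757%.

9.757%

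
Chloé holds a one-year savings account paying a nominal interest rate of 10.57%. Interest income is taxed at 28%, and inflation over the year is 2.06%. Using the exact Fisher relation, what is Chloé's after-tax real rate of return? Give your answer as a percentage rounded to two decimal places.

5.44%

After-tax nominal return = 10.57% × (1 − 0.28) = 7.6104%.
1 + r = 1.076104 / 1.02060 = 1.054384
After-tax real rate = 1.054384 − 1 → 5.44%.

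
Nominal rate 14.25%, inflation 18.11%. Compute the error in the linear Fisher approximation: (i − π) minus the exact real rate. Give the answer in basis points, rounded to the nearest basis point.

Approximate: r ≈ 14.250% − 18.110% = -3.8600%
Exact: (1 + 0.1425)/(1 + 0.1811) − 1 = -3.2681%
Error = -3.8600% − (-3.2681%) = -0.5919% → -59 basis points.

-59 basis points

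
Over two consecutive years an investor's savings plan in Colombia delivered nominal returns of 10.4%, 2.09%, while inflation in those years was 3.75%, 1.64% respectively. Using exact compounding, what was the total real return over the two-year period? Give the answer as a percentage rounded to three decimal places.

Compound the nominal returns: 1.1040 × 1.0209 = 1.127074.
Compound inflation: 1.0375 × 1.0164 = 1.054515.
Deflate: 1.127074 / 1.054515 = 1.068808.
Total real return = 1.068808 − 1 → 6.881%.

6.881%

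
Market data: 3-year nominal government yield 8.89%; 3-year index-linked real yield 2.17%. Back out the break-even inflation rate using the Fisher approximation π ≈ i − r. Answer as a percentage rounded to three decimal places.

π ≈ i − r = 8.89% − 2.17% → 6.720%.

6.720%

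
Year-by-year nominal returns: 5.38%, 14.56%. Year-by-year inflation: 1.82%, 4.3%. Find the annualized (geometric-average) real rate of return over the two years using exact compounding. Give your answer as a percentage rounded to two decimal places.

6.62%

Compound the nominal returns: 1.0538 × 1.1456 = 1.20723328.
Compound inflation: 1.0182 × 1.0430 = 1.06198260.
Deflate: 1.20723328 / 1.06198260 = 1.13677313.
Annualized real rate = 1.13677313^(1/2) − 1 = 6.6196% → 6.62%.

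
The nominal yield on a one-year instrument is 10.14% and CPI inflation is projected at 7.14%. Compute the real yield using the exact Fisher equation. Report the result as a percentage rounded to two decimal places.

By the Fisher relation, 1 + r = (1 + i)/(1 + π).
1 + r = 1.10140 / 1.07140 = 1.028001
r = 1.028001 − 1 = 2.8001%, i.e. 2.80%.

2.80%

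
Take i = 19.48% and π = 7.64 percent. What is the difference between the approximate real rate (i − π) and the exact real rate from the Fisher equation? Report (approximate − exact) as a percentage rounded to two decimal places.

Approximate: r ≈ 19.480% − 7.640% = 11.8400%
Exact: (1 + 0.1948)/(1 + 0.0764) − 1 = 10.9996%
Error = 11.8400% − 10.9996% = 0.8404% → 0.84%.

0.84%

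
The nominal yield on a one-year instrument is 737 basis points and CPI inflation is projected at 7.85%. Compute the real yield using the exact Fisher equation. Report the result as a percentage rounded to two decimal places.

-0.45%

By the Fisher equation, 1 + r = (1 + i)/(1 + π).
1 + r = 1.07370 / 1.07850 = 0.995549
r = 0.995549 − 1 = -0.4451%, i.e. -0.45%.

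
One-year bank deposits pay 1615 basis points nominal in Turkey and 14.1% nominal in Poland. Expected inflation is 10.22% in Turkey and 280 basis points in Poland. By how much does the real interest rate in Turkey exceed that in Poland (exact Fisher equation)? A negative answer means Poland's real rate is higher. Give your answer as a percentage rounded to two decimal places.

Turkey: (1 + 0.1615)/(1 + 0.1022) − 1 = 5.3801%
Poland: (1 + 0.1410)/(1 + 0.0280) − 1 = 10.9922%
Differential = 5.3801% − 10.9922% = -5.6121% → -5.61%.

-5.61%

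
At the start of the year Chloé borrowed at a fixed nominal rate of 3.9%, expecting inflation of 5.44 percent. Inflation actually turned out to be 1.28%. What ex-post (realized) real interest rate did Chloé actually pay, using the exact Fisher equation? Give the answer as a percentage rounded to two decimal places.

2.59%

Ex-post: (1 + 0.0390)/(1 + 0.0128) − 1 = 2.5869%
So the realized real rate is 2.59%.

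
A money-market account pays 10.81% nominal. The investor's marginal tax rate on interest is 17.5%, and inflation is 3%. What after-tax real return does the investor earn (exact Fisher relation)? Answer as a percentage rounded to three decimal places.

5.746%

After-tax nominal return = 10.81% × (1 − 0.175) = 8.91825%.
1 + r = 1.0891825 / 1.03000 = 1.057459
After-tax real rate = 1.057459 − 1 → 5.746%.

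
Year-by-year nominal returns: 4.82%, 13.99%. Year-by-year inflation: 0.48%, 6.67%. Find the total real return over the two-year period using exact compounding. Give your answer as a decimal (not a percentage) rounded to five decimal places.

Nominal growth factor = 1.0482 × 1.1399 = 1.194843
Price-level growth factor = 1.0048 × 1.0667 = 1.071820
Real growth factor = 1.194843 / 1.071820 = 1.114780
Total real return = 1.114780 − 1 → 0.11478.

0.11478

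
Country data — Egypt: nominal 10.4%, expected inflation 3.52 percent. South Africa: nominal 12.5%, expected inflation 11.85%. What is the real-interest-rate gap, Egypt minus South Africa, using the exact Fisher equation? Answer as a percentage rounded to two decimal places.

Egypt: (1 + 0.1040)/(1 + 0.0352) − 1 = 6.6461%
South Africa: (1 + 0.1250)/(1 + 0.1185) − 1 = 0.5811%
Differential = 6.6461% − 0.5811% = 6.0649% → 6.06%.

6.06%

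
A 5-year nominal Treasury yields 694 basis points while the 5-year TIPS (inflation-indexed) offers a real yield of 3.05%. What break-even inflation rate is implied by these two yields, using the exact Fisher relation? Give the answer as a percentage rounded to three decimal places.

3.775%

(1 + π) = (1 + i)/(1 + r) = 1.06940 / 1.03050 = 1.037749
Break-even inflation = 1.037749 − 1 → 3.775%.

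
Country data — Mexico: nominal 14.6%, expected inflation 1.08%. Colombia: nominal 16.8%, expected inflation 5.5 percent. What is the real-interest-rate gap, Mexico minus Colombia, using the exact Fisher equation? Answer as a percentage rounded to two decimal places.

Mexico: (1 + 0.1460)/(1 + 0.0108) − 1 = 13.3755%
Colombia: (1 + 0.1680)/(1 + 0.0550) − 1 = 10.7109%
Differential = 13.3755% − 10.7109% = 2.6646% → 2.66%.

2.66%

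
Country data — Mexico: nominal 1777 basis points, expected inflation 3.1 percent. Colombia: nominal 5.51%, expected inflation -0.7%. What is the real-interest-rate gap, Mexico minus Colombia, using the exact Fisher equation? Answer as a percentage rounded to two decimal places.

Mexico: (1 + 0.1777)/(1 + 0.0310) − 1 = 14.2289%
Colombia: (1 + 0.0551)/(1 − 0.0070) − 1 = 6.2538%
Differential = 14.2289% − 6.2538% = 7.9751% → 7.98%.

7.98%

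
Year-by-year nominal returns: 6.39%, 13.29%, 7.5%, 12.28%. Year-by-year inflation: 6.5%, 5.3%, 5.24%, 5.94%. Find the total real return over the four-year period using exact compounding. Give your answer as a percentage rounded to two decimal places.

Compound the nominal returns: 1.0639 × 1.1329 × 1.0750 × 1.1228 = 1.454800.
Compound inflation: 1.0650 × 1.0530 × 1.0524 × 1.0594 = 1.250313.
Deflate: 1.454800 / 1.250313 = 1.163548.
Total real return = 1.163548 − 1 → 16.35%.

16.35%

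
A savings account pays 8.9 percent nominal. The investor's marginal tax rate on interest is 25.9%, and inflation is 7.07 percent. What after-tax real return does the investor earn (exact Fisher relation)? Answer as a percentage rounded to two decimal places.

-0.44%

After-tax nominal return = 8.9% × (1 − 0.259) = 6.5949%.
1 + r = 1.065949 / 1.07070 = 0.995563
After-tax real rate = 0.995563 − 1 → -0.44%.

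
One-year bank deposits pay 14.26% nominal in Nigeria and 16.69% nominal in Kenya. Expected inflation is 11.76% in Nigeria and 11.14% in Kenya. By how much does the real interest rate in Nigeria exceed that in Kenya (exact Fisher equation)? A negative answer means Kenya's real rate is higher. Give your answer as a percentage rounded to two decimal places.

Nigeria: (1 + 0.1426)/(1 + 0.1176) − 1 = 2.2369%
Kenya: (1 + 0.1669)/(1 + 0.1114) − 1 = 4.9937%
Differential = 2.2369% − 4.9937% = -2.7568% → -2.76%.

-2.76%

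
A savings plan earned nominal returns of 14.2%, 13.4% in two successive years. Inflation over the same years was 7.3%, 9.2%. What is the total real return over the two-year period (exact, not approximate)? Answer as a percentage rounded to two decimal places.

Nominal growth factor = 1.1420 × 1.1340 = 1.295028
Price-level growth factor = 1.0730 × 1.0920 = 1.171716
Real growth factor = 1.295028 / 1.171716 = 1.105241
Total real return = 1.105241 − 1 → 10.52%.

10.52%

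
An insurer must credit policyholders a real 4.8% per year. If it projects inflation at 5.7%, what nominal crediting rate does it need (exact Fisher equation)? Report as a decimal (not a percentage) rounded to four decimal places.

(1 + i) = (1 + r)(1 + π) = 1.04800 × 1.05700 = 1.107736
i = 1.107736 − 1, so the required nominal rate is 0.1077.

0.1077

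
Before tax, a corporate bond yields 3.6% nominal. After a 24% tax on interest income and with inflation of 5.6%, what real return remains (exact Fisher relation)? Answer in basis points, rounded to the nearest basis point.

After-tax nominal return = 3.6% × (1 − 0.24) = 2.7360%.
1 + r = 1.02736 / 1.05600 = 0.972879
After-tax real rate = 0.972879 − 1 → -271 basis points.

-271 basis points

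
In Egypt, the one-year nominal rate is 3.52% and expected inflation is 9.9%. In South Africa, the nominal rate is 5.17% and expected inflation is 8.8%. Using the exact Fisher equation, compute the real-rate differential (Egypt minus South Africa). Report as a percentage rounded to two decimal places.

-2.47%

Egypt: (1 + 0.0352)/(1 + 0.0990) − 1 = -5.8053%
South Africa: (1 + 0.0517)/(1 + 0.0880) − 1 = -3.3364%
Differential = -5.8053% − (-3.3364%) = -2.4689% → -2.47%.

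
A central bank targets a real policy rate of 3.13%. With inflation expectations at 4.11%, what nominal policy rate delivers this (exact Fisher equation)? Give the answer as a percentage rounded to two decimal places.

(1 + i) = (1 + r)(1 + π) = 1.03130 × 1.04110 = 1.07368643
i = 1.07368643 − 1, so the required nominal rate is 7.37%.

7.37%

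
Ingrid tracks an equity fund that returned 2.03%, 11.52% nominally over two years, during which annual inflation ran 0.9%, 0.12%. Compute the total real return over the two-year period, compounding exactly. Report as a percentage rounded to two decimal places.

12.63%

Nominal growth factor = 1.0203 × 1.1152 = 1.137839
Price-level growth factor = 1.0090 × 1.0012 = 1.010211
Real growth factor = 1.137839 / 1.010211 = 1.126338
Total real return = 1.126338 − 1 → 12.63%.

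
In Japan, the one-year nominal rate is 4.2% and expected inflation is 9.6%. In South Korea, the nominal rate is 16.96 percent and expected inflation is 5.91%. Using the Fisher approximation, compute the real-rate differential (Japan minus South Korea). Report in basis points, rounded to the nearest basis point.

-1645 basis points

Japan: 4.2% − 9.6% = -5.400%
South Korea: 16.96% − 5.91% = 11.050%
Differential = -16.450% → -1645 basis points.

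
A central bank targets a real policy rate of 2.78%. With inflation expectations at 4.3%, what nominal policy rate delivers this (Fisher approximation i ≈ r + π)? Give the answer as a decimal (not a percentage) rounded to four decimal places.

i ≈ r + π = 2.78% + 4.3% = 0.0708.

0.0708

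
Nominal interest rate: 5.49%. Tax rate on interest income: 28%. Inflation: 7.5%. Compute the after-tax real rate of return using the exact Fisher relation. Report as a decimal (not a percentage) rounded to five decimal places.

After-tax nominal return = 5.49% × (1 − 0.28) = 3.9528%.
1 + r = 1.039528 / 1.07500 = 0.967003
After-tax real rate = 0.967003 − 1 → -0.03300.

-0.03300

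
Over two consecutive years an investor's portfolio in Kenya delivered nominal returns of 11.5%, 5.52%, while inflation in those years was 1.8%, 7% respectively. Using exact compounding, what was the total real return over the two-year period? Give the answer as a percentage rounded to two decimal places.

8.01%

Nominal growth factor = 1.1150 × 1.0552 = 1.176548
Price-level growth factor = 1.0180 × 1.0700 = 1.089260
Real growth factor = 1.176548 / 1.089260 = 1.080135
Total real return = 1.080135 − 1 → 8.01%.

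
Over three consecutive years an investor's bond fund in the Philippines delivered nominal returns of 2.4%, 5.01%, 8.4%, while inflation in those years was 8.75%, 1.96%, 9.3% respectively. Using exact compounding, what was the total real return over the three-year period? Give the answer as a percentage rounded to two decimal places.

Compound the nominal returns: 1.0240 × 1.0501 × 1.0840 = 1.165628.
Compound inflation: 1.0875 × 1.0196 × 1.0930 = 1.211935.
Deflate: 1.165628 / 1.211935 = 0.961791.
Total real return = 0.961791 − 1 → -3.82%.

-3.82%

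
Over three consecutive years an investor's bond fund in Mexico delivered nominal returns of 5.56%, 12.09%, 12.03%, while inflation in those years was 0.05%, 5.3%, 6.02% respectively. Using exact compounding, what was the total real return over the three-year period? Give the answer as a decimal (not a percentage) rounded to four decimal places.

0.1868

Nominal growth factor = 1.0556 × 1.1209 × 1.1203 = 1.325564
Price-level growth factor = 1.0005 × 1.0530 × 1.0602 = 1.116949
Real growth factor = 1.325564 / 1.116949 = 1.186772
Total real return = 1.186772 − 1 → 0.1868.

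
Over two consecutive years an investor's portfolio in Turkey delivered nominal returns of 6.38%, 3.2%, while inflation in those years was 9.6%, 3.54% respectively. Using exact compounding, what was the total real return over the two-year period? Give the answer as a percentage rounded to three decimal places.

Nominal growth factor = 1.0638 × 1.0320 = 1.097842
Price-level growth factor = 1.0960 × 1.0354 = 1.134798
Real growth factor = 1.097842 / 1.134798 = 0.967433
Total real return = 0.967433 − 1 → -3.257%.

-3.257%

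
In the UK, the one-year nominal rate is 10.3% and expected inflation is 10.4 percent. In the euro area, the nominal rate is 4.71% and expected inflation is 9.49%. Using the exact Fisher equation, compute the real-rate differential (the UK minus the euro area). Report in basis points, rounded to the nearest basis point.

The UK: (1 + 0.1030)/(1 + 0.1040) − 1 = -0.0906%
The euro area: (1 + 0.0471)/(1 + 0.0949) − 1 = -4.3657%
Differential = -0.0906% − (-4.3657%) = 4.2751% → 428 basis points.

428 basis points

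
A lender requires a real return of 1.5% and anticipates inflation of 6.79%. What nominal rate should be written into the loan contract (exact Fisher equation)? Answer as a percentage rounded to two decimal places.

(1 + i) = (1 + r)(1 + π) = 1.01500 × 1.06790 = 1.0839185
i = 1.0839185 − 1, so the required nominal rate is 8.39%.

8.39%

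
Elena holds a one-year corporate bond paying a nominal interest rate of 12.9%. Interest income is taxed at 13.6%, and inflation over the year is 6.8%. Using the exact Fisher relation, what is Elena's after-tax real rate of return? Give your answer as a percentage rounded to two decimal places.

After-tax nominal return = 12.9% × (1 − 0.136) = 11.1456%.
1 + r = 1.111456 / 1.06800 = 1.040689
After-tax real rate = 1.040689 − 1 → 4.07%.

4.07%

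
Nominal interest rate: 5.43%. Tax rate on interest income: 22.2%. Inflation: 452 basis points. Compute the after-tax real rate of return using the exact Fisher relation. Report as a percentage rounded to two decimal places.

After-tax nominal return = 5.43% × (1 − 0.222) = 4.22454%.
1 + r = 1.0422454 / 1.04520 = 0.997173
After-tax real rate = 0.997173 − 1 → -0.28%.

-0.28%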